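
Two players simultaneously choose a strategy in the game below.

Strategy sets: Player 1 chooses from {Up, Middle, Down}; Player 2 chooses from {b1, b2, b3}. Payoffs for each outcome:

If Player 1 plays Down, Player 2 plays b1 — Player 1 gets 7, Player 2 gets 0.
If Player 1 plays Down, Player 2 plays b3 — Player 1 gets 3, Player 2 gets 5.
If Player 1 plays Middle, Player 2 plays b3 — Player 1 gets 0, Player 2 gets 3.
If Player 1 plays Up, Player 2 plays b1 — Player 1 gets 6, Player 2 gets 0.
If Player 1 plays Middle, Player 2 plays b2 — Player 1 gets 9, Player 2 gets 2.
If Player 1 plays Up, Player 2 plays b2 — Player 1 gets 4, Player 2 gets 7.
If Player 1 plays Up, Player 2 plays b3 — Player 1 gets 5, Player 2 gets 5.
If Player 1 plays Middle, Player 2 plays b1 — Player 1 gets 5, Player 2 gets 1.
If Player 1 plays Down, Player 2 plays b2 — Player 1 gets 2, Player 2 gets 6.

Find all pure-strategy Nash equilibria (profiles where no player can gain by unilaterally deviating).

(Up, b1): Player 1 can switch to Down (6 → 7). Not NE.
(Up, b2): Player 1 can switch to Middle (4 → 9). Not NE.
(Up, b3): Player 2 can switch to b2 (5 → 7). Not NE.
(Middle, b1): Player 1 can switch to Up (5 → 6). Not NE.
(Middle, b2): Player 2 can switch to b3 (2 → 3). Not NE.
(Middle, b3): Player 1 can switch to Up (0 → 5). Not NE.
(Down, b1): Player 2 can switch to b2 (0 → 6). Not NE.
(Down, b2): Player 1 can switch to Up (2 → 4). Not NE.
(Down, b3): Player 1 can switch to Up (3 → 5). Not NE.

No pure-strategy Nash equilibrium.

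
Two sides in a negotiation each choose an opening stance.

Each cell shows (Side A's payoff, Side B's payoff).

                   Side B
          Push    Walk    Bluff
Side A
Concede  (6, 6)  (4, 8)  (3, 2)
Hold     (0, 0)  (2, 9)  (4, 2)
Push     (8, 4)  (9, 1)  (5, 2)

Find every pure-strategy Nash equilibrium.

Side A against Push: payoffs 6, 0, 8 → best response Push.
Side A against Walk: payoffs 4, 2, 9 → best response Push.
Side A against Bluff: payoffs 3, 4, 5 → best response Push.
Side B against Concede: payoffs 6, 8, 2 → best response Walk.
Side B against Hold: payoffs 0, 9, 2 → best response Walk.
Side B against Push: payoffs 4, 1, 2 → best response Push.
Mutual best responses: (Push, Push).

The unique pure-strategy Nash equilibrium is (Push, Push).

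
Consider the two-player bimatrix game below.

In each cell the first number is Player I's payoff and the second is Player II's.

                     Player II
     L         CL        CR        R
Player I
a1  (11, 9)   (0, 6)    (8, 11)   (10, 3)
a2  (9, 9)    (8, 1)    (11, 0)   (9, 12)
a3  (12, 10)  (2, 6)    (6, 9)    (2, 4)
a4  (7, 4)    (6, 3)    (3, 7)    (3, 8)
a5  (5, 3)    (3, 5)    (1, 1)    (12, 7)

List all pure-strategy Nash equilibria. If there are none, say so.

The pure Nash equilibria are (a3, L) and (a5, R).

Mark each player's best response to every combination of opponents' strategies; a profile where every player is best-responding is a pure Nash equilibrium.
Player I against L: payoffs 11, 9, 12, 7, 5 → best response a3.
Player I against CL: payoffs 0, 8, 2, 6, 3 → best response a2.
Player I against CR: payoffs 8, 11, 6, 3, 1 → best response a2.
Player I against R: payoffs 10, 9, 2, 3, 12 → best response a5.
Player II against a1: payoffs 9, 6, 11, 3 → best response CR.
Player II against a2: payoffs 9, 1, 0, 12 → best response R.
Player II against a3: payoffs 10, 6, 9, 4 → best response L.
Player II against a4: payoffs 4, 3, 7, 8 → best response R.
Player II against a5: payoffs 3, 5, 1, 7 → best response R.
Mutual best responses: (a3, L); (a5, R).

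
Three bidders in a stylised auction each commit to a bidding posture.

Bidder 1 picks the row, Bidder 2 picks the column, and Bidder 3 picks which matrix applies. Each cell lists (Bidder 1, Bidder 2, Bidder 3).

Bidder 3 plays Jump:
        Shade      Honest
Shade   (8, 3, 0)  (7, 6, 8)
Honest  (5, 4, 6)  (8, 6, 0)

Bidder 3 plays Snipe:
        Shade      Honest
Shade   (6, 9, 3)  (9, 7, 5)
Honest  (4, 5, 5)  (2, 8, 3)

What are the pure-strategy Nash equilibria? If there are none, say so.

Pure NE: (Shade, Shade, Snipe)

Mark each player's best response to every combination of opponents' strategies; a profile where every player is best-responding is a pure Nash equilibrium.
Bidder 1 against (Shade, Jump): payoffs 8, 5 → best response Shade.
Bidder 1 against (Shade, Snipe): payoffs 6, 4 → best response Shade.
Bidder 1 against (Honest, Jump): payoffs 7, 8 → best response Honest.
Bidder 1 against (Honest, Snipe): payoffs 9, 2 → best response Shade.
Bidder 2 against (Shade, Jump): payoffs 3, 6 → best response Honest.
Bidder 2 against (Shade, Snipe): payoffs 9, 7 → best response Shade.
Bidder 2 against (Honest, Jump): payoffs 4, 6 → best response Honest.
Bidder 2 against (Honest, Snipe): payoffs 5, 8 → best response Honest.
Bidder 3 against (Shade, Shade): payoffs 0, 3 → best response Snipe.
Bidder 3 against (Shade, Honest): payoffs 8, 5 → best response Jump.
Bidder 3 against (Honest, Shade): payoffs 6, 5 → best response Jump.
Bidder 3 against (Honest, Honest): payoffs 0, 3 → best response Snipe.
Mutual best responses: (Shade, Shade, Snipe).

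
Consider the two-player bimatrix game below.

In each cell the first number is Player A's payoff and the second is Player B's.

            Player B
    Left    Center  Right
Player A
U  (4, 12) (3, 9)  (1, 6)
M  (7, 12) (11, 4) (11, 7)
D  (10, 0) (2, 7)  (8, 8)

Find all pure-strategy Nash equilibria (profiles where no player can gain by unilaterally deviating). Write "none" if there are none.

Player A against Left: payoffs 4, 7, 10 → best response D.
Player A against Center: payoffs 3, 11, 2 → best response M.
Player A against Right: payoffs 1, 11, 8 → best response M.
Player B against U: payoffs 12, 9, 6 → best response Left.
Player B against M: payoffs 12, 4, 7 → best response Left.
Player B against D: payoffs 0, 7, 8 → best response Right.
No profile is a mutual best response for all players.

There is no pure-strategy Nash equilibrium.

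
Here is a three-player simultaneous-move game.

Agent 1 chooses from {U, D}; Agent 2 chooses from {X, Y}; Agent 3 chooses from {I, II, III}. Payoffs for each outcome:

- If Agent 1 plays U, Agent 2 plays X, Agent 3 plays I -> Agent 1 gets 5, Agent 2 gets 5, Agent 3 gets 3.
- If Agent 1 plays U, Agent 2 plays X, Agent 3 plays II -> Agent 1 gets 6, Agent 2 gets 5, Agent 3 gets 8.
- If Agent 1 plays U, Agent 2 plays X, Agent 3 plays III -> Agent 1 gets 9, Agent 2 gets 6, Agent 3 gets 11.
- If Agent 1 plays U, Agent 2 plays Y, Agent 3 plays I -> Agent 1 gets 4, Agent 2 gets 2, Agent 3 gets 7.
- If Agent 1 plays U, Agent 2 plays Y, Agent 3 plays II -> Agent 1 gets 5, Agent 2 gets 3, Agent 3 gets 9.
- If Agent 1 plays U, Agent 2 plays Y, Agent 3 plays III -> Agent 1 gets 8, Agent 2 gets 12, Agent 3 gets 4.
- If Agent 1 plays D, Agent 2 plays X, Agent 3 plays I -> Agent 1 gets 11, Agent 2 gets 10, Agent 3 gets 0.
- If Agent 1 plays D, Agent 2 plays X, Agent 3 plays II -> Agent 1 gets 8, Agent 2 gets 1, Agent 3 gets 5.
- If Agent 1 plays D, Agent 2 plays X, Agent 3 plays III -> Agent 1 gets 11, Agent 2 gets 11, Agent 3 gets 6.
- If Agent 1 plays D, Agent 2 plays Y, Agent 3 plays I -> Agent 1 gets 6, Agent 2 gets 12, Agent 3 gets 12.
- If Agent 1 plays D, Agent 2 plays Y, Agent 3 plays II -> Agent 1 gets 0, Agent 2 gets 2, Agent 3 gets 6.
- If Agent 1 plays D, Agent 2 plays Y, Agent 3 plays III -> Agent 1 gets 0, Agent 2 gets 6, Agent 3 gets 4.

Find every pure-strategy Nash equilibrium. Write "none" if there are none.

(D, X, III), (D, Y, I)

Agent 1 against (X, I): payoffs 5, 11 → best response D.
Agent 1 against (X, II): payoffs 6, 8 → best response D.
Agent 1 against (X, III): payoffs 9, 11 → best response D.
Agent 1 against (Y, I): payoffs 4, 6 → best response D.
Agent 1 against (Y, II): payoffs 5, 0 → best response U.
Agent 1 against (Y, III): payoffs 8, 0 → best response U.
Agent 2 against (U, I): payoffs 5, 2 → best response X.
Agent 2 against (U, II): payoffs 5, 3 → best response X.
Agent 2 against (U, III): payoffs 6, 12 → best response Y.
Agent 2 against (D, I): payoffs 10, 12 → best response Y.
Agent 2 against (D, II): payoffs 1, 2 → best response Y.
Agent 2 against (D, III): payoffs 11, 6 → best response X.
Agent 3 against (U, X): payoffs 3, 8, 11 → best response III.
Agent 3 against (U, Y): payoffs 7, 9, 4 → best response II.
Agent 3 against (D, X): payoffs 0, 5, 6 → best response III.
Agent 3 against (D, Y): payoffs 12, 6, 4 → best response I.
Mutual best responses: (D, X, III); (D, Y, I).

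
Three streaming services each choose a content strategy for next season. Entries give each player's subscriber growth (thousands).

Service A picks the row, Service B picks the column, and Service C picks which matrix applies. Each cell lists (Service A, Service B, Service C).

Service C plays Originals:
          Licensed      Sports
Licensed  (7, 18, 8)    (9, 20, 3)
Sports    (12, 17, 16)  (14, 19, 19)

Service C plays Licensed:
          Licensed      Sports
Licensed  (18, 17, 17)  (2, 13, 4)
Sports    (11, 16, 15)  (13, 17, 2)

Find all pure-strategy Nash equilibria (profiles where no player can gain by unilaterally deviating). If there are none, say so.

(Licensed, Licensed, Originals): Service A can switch to Sports (7 → 12). Not NE.
(Licensed, Licensed, Licensed): Service A gets 18, best alternative 11; Service B gets 17, best alternative 13; Service C gets 17, best alternative 8. No profitable deviation — NE.
(Licensed, Sports, Originals): Service A can switch to Sports (9 → 14). Not NE.
(Licensed, Sports, Licensed): Service A can switch to Sports (2 → 13). Not NE.
(Sports, Licensed, Originals): Service B can switch to Sports (17 → 19). Not NE.
(Sports, Licensed, Licensed): Service A can switch to Licensed (11 → 18). Not NE.
(Sports, Sports, Originals): Service A gets 14, best alternative 9; Service B gets 19, best alternative 17; Service C gets 19, best alternative 2. No profitable deviation — NE.
(Sports, Sports, Licensed): Service C can switch to Originals (2 → 19). Not NE.

The pure Nash equilibria are (Licensed, Licensed, Licensed); (Sports, Sports, Originals).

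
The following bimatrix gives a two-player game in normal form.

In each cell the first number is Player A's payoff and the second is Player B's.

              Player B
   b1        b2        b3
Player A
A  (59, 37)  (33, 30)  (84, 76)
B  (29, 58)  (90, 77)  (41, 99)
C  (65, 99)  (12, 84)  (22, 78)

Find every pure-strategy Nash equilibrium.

For each player, find the best response to each opponent profile; mutual best responses are the pure NE.
Player A against b1: payoffs 59, 29, 65 → best response C.
Player A against b2: payoffs 33, 90, 12 → best response B.
Player A against b3: payoffs 84, 41, 22 → best response A.
Player B against A: payoffs 37, 30, 76 → best response b3.
Player B against B: payoffs 58, 77, 99 → best response b3.
Player B against C: payoffs 99, 84, 78 → best response b1.
Mutual best responses: (A, b3); (C, b1).

The pure Nash equilibria are (A, b3); (C, b1).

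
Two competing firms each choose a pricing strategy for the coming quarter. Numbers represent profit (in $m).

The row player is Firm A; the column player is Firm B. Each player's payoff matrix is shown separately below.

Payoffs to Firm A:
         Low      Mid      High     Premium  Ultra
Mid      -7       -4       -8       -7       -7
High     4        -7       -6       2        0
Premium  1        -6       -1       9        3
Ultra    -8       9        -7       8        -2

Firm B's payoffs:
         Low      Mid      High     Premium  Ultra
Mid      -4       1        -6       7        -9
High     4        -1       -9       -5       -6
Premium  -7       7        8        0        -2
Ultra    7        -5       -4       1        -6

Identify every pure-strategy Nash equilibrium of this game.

(Mid, Low): Firm A can switch to High (-7 → 4). Not NE.
(Mid, Mid): Firm A can switch to Ultra (-4 → 9). Not NE.
(Mid, High): Firm A can switch to High (-8 → -6). Not NE.
(Mid, Premium): Firm A can switch to High (-7 → 2). Not NE.
(Mid, Ultra): Firm A can switch to High (-7 → 0). Not NE.
(High, Low): Firm A gets 4, best alternative 1; Firm B gets 4, best alternative -1. No profitable deviation — NE.
(High, Mid): Firm A can switch to Mid (-7 → -4). Not NE.
(High, High): Firm A can switch to Premium (-6 → -1). Not NE.
(High, Premium): Firm A can switch to Premium (2 → 9). Not NE.
(High, Ultra): Firm A can switch to Premium (0 → 3). Not NE.
(Premium, Low): Firm A can switch to High (1 → 4). Not NE.
(Premium, High): Firm A gets -1, best alternative -6; Firm B gets 8, best alternative 7. No profitable deviation — NE.
(The remaining 8 profiles each have a profitable deviation by the same check.)

The pure Nash equilibria are (High, Low); (Premium, High).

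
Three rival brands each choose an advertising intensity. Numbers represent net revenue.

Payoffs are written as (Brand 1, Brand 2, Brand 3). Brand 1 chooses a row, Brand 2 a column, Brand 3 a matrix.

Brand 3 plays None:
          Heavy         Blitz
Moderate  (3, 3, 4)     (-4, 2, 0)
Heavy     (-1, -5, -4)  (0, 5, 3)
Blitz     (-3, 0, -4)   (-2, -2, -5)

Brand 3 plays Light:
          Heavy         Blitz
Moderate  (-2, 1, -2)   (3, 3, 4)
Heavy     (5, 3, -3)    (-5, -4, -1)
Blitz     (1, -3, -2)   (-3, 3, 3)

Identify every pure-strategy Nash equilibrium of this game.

Pure-strategy Nash equilibria: (Moderate, Heavy, None), (Moderate, Blitz, Light), (Heavy, Heavy, Light), (Heavy, Blitz, None)

Brand 1 against (Heavy, None): payoffs 3, -1, -3 → best response Moderate.
Brand 1 against (Heavy, Light): payoffs -2, 5, 1 → best response Heavy.
Brand 1 against (Blitz, None): payoffs -4, 0, -2 → best response Heavy.
Brand 1 against (Blitz, Light): payoffs 3, -5, -3 → best response Moderate.
Brand 2 against (Moderate, None): payoffs 3, 2 → best response Heavy.
Brand 2 against (Moderate, Light): payoffs 1, 3 → best response Blitz.
Brand 2 against (Heavy, None): payoffs -5, 5 → best response Blitz.
Brand 2 against (Heavy, Light): payoffs 3, -4 → best response Heavy.
Brand 2 against (Blitz, None): payoffs 0, -2 → best response Heavy.
Brand 2 against (Blitz, Light): payoffs -3, 3 → best response Blitz.
Brand 3 against (Moderate, Heavy): payoffs 4, -2 → best response None.
Brand 3 against (Moderate, Blitz): payoffs 0, 4 → best response Light.
Brand 3 against (Heavy, Heavy): payoffs -4, -3 → best response Light.
Brand 3 against (Heavy, Blitz): payoffs 3, -1 → best response None.
Brand 3 against (Blitz, Heavy): payoffs -4, -2 → best response Light.
Brand 3 against (Blitz, Blitz): payoffs -5, 3 → best response Light.
Mutual best responses: (Moderate, Heavy, None); (Moderate, Blitz, Light); (Heavy, Heavy, Light); (Heavy, Blitz, None).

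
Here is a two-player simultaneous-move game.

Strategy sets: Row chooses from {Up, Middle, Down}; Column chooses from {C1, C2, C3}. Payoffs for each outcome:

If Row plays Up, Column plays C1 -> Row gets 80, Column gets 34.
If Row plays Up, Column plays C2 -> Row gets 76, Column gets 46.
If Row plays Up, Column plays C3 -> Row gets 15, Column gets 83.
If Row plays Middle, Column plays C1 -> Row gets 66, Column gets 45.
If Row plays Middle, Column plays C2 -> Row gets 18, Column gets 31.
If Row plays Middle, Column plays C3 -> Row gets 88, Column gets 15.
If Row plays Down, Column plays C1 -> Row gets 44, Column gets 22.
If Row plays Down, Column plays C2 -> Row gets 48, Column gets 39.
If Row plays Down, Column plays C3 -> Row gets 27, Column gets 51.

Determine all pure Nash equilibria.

Check each profile: it is a Nash equilibrium iff no player can strictly gain by switching unilaterally.
(Up, C1): Column can switch to C2 (34 → 46). Not NE.
(Up, C2): Column can switch to C3 (46 → 83). Not NE.
(Up, C3): Row can switch to Middle (15 → 88). Not NE.
(Middle, C1): Row can switch to Up (66 → 80). Not NE.
(Middle, C2): Row can switch to Up (18 → 76). Not NE.
(Middle, C3): Column can switch to C1 (15 → 45). Not NE.
(Down, C1): Row can switch to Up (44 → 80). Not NE.
(Down, C2): Row can switch to Up (48 → 76). Not NE.
(Down, C3): Row can switch to Middle (27 → 88). Not NE.

none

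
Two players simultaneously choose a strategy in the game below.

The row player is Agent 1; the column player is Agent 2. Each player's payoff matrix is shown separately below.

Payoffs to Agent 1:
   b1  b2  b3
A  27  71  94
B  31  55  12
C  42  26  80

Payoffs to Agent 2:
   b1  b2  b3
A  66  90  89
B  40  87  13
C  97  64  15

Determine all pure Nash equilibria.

For each player, find the best response to each opponent profile; mutual best responses are the pure NE.
Agent 1 against b1: payoffs 27, 31, 42 → best response C.
Agent 1 against b2: payoffs 71, 55, 26 → best response A.
Agent 1 against b3: payoffs 94, 12, 80 → best response A.
Agent 2 against A: payoffs 66, 90, 89 → best response b2.
Agent 2 against B: payoffs 40, 87, 13 → best response b2.
Agent 2 against C: payoffs 97, 64, 15 → best response b1.
Mutual best responses: (A, b2); (C, b1).

The pure Nash equilibria are (A, b2); (C, b1).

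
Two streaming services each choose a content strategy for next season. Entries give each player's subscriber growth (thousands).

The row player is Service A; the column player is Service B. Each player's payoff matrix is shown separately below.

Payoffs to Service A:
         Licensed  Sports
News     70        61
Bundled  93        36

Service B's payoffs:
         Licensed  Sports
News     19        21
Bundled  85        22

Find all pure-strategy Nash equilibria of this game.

(News, Sports) and (Bundled, Licensed)

Service A against Licensed: payoffs 70, 93 → best response Bundled.
Service A against Sports: payoffs 61, 36 → best response News.
Service B against News: payoffs 19, 21 → best response Sports.
Service B against Bundled: payoffs 85, 22 → best response Licensed.
Mutual best responses: (News, Sports); (Bundled, Licensed).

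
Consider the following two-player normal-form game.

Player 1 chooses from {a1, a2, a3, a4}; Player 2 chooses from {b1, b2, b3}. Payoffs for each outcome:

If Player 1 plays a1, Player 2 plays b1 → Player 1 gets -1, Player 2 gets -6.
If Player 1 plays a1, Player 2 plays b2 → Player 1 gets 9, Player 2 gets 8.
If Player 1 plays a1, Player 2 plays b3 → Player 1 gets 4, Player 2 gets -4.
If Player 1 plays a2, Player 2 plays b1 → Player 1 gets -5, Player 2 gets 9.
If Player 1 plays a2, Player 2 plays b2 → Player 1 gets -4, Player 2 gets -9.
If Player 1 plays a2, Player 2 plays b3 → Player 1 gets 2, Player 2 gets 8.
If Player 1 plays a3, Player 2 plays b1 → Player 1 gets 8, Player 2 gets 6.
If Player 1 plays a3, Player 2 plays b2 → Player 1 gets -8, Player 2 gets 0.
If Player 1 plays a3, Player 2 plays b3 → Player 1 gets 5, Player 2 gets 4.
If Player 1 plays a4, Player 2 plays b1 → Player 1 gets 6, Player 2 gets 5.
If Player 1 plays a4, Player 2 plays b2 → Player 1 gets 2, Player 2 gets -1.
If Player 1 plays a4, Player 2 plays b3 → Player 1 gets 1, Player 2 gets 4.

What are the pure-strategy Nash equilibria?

The pure Nash equilibria are (a1, b2) and (a3, b1).

Player 1 against b1: payoffs -1, -5, 8, 6 → best response a3.
Player 1 against b2: payoffs 9, -4, -8, 2 → best response a1.
Player 1 against b3: payoffs 4, 2, 5, 1 → best response a3.
Player 2 against a1: payoffs -6, 8, -4 → best response b2.
Player 2 against a2: payoffs 9, -9, 8 → best response b1.
Player 2 against a3: payoffs 6, 0, 4 → best response b1.
Player 2 against a4: payoffs 5, -1, 4 → best response b1.
Mutual best responses: (a1, b2); (a3, b1).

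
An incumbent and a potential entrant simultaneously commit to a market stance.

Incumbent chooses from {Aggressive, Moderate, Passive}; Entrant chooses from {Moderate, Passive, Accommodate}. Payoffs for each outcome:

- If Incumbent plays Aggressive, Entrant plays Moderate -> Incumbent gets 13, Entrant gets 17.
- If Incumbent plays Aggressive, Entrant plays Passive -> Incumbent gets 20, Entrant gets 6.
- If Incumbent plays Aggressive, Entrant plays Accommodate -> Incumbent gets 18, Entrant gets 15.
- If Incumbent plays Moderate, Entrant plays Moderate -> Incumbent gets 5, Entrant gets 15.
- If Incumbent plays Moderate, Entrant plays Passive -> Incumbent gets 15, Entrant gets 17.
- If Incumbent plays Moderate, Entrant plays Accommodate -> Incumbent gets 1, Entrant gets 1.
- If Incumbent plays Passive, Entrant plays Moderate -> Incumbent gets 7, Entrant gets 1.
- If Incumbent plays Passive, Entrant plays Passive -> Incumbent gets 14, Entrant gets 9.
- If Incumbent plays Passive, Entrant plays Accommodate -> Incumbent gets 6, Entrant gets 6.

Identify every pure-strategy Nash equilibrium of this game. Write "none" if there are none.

(Aggressive, Moderate)

Incumbent against Moderate: payoffs 13, 5, 7 → best response Aggressive.
Incumbent against Passive: payoffs 20, 15, 14 → best response Aggressive.
Incumbent against Accommodate: payoffs 18, 1, 6 → best response Aggressive.
Entrant against Aggressive: payoffs 17, 6, 15 → best response Moderate.
Entrant against Moderate: payoffs 15, 17, 1 → best response Passive.
Entrant against Passive: payoffs 1, 9, 6 → best response Passive.
Mutual best responses: (Aggressive, Moderate).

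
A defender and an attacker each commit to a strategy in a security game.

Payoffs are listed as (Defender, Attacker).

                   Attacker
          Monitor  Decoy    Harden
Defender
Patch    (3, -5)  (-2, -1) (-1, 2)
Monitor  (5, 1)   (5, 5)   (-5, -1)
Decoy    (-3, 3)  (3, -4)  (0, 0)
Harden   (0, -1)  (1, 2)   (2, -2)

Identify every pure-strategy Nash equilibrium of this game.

Mark each player's best response to every combination of opponents' strategies; a profile where every player is best-responding is a pure Nash equilibrium.
Defender against Monitor: payoffs 3, 5, -3, 0 → best response Monitor.
Defender against Decoy: payoffs -2, 5, 3, 1 → best response Monitor.
Defender against Harden: payoffs -1, -5, 0, 2 → best response Harden.
Attacker against Patch: payoffs -5, -1, 2 → best response Harden.
Attacker against Monitor: payoffs 1, 5, -1 → best response Decoy.
Attacker against Decoy: payoffs 3, -4, 0 → best response Monitor.
Attacker against Harden: payoffs -1, 2, -2 → best response Decoy.
Mutual best responses: (Monitor, Decoy).

The unique pure-strategy Nash equilibrium is (Monitor, Decoy).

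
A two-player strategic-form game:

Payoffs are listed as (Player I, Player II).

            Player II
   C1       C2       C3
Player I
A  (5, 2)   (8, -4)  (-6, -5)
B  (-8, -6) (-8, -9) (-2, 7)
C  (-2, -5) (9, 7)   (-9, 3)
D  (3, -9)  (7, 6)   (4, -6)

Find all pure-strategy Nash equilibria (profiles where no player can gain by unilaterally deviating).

Pure-strategy Nash equilibria: (A, C1) and (C, C2)

For each player, find the best response to each opponent profile; mutual best responses are the pure NE.
Player I against C1: payoffs 5, -8, -2, 3 → best response A.
Player I against C2: payoffs 8, -8, 9, 7 → best response C.
Player I against C3: payoffs -6, -2, -9, 4 → best response D.
Player II against A: payoffs 2, -4, -5 → best response C1.
Player II against B: payoffs -6, -9, 7 → best response C3.
Player II against C: payoffs -5, 7, 3 → best response C2.
Player II against D: payoffs -9, 6, -6 → best response C2.
Mutual best responses: (A, C1); (C, C2).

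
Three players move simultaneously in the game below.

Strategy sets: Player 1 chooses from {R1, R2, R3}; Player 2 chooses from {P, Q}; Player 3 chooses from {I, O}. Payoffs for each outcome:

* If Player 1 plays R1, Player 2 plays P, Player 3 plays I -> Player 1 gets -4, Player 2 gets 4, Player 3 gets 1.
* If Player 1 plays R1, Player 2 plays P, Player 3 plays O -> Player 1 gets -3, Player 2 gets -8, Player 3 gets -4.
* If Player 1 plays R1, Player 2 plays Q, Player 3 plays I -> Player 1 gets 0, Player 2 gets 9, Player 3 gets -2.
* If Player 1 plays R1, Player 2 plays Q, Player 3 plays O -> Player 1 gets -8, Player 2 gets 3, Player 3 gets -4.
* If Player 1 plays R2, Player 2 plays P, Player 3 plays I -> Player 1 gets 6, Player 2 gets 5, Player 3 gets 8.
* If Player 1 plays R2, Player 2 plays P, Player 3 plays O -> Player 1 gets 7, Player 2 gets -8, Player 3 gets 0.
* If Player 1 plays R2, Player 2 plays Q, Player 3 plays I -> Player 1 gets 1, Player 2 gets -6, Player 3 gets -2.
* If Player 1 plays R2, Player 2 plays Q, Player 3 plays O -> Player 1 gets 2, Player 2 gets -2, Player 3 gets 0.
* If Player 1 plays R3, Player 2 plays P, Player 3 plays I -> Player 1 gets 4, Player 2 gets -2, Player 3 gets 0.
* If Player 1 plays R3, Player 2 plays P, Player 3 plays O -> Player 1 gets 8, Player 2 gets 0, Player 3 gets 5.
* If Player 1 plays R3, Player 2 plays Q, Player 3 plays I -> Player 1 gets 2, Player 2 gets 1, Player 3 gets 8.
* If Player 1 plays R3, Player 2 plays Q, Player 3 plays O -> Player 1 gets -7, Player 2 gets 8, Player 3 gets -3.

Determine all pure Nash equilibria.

Player 1 against (P, I): payoffs -4, 6, 4 → best response R2.
Player 1 against (P, O): payoffs -3, 7, 8 → best response R3.
Player 1 against (Q, I): payoffs 0, 1, 2 → best response R3.
Player 1 against (Q, O): payoffs -8, 2, -7 → best response R2.
Player 2 against (R1, I): payoffs 4, 9 → best response Q.
Player 2 against (R1, O): payoffs -8, 3 → best response Q.
Player 2 against (R2, I): payoffs 5, -6 → best response P.
Player 2 against (R2, O): payoffs -8, -2 → best response Q.
Player 2 against (R3, I): payoffs -2, 1 → best response Q.
Player 2 against (R3, O): payoffs 0, 8 → best response Q.
Player 3 against (R1, P): payoffs 1, -4 → best response I.
Player 3 against (R1, Q): payoffs -2, -4 → best response I.
Player 3 against (R2, P): payoffs 8, 0 → best response I.
Player 3 against (R2, Q): payoffs -2, 0 → best response O.
Player 3 against (R3, P): payoffs 0, 5 → best response O.
Player 3 against (R3, Q): payoffs 8, -3 → best response I.
Mutual best responses: (R2, P, I); (R2, Q, O); (R3, Q, I).

Pure-strategy Nash equilibria: (R2, P, I); (R2, Q, O); (R3, Q, I)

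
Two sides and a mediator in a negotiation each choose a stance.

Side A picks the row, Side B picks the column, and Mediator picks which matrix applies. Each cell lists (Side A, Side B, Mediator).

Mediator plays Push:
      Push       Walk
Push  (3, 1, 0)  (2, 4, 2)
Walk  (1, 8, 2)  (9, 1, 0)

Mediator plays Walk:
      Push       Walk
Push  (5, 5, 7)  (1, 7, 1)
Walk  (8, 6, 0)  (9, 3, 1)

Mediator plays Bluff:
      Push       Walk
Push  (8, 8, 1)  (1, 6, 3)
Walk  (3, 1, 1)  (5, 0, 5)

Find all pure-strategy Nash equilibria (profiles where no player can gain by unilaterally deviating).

This game has no pure Nash equilibrium.

(Push, Push, Push): Side B can switch to Walk (1 → 4). Not NE.
(Push, Push, Walk): Side A can switch to Walk (5 → 8). Not NE.
(Push, Push, Bluff): Mediator can switch to Walk (1 → 7). Not NE.
(Push, Walk, Push): Side A can switch to Walk (2 → 9). Not NE.
(Push, Walk, Walk): Side A can switch to Walk (1 → 9). Not NE.
(Push, Walk, Bluff): Side A can switch to Walk (1 → 5). Not NE.
(Walk, Push, Push): Side A can switch to Push (1 → 3). Not NE.
(Walk, Push, Walk): Mediator can switch to Push (0 → 2). Not NE.
(Walk, Push, Bluff): Side A can switch to Push (3 → 8). Not NE.
(Walk, Walk, Push): Side B can switch to Push (1 → 8). Not NE.
(The remaining 2 profiles each have a profitable deviation by the same check.)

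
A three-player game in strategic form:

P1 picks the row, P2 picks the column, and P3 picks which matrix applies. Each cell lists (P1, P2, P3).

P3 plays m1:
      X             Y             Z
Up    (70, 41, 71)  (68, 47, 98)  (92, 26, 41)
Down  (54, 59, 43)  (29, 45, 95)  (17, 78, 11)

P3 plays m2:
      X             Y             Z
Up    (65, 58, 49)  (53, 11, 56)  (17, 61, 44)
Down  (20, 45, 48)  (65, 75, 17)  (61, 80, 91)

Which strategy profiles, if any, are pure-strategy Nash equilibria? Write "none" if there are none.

(Up, Y, m1); (Down, Z, m2)

Mark each player's best response to every combination of opponents' strategies; a profile where every player is best-responding is a pure Nash equilibrium.
P1 against (X, m1): payoffs 70, 54 → best response Up.
P1 against (X, m2): payoffs 65, 20 → best response Up.
P1 against (Y, m1): payoffs 68, 29 → best response Up.
P1 against (Y, m2): payoffs 53, 65 → best response Down.
P1 against (Z, m1): payoffs 92, 17 → best response Up.
P1 against (Z, m2): payoffs 17, 61 → best response Down.
P2 against (Up, m1): payoffs 41, 47, 26 → best response Y.
P2 against (Up, m2): payoffs 58, 11, 61 → best response Z.
P2 against (Down, m1): payoffs 59, 45, 78 → best response Z.
P2 against (Down, m2): payoffs 45, 75, 80 → best response Z.
P3 against (Up, X): payoffs 71, 49 → best response m1.
P3 against (Up, Y): payoffs 98, 56 → best response m1.
P3 against (Up, Z): payoffs 41, 44 → best response m2.
P3 against (Down, X): payoffs 43, 48 → best response m2.
P3 against (Down, Y): payoffs 95, 17 → best response m1.
P3 against (Down, Z): payoffs 11, 91 → best response m2.
Mutual best responses: (Up, Y, m1); (Down, Z, m2).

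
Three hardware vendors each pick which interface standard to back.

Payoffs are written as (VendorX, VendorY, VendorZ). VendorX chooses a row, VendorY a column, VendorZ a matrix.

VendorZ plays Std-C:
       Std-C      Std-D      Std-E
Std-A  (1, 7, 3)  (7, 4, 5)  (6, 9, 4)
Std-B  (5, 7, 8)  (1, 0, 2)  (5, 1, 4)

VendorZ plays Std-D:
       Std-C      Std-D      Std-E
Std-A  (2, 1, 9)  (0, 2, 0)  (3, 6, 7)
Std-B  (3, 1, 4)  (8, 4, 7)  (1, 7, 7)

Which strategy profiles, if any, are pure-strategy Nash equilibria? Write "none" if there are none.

Pure-strategy Nash equilibria: (Std-A, Std-E, Std-D) and (Std-B, Std-C, Std-C)

VendorX against (Std-C, Std-C): payoffs 1, 5 → best response Std-B.
VendorX against (Std-C, Std-D): payoffs 2, 3 → best response Std-B.
VendorX against (Std-D, Std-C): payoffs 7, 1 → best response Std-A.
VendorX against (Std-D, Std-D): payoffs 0, 8 → best response Std-B.
VendorX against (Std-E, Std-C): payoffs 6, 5 → best response Std-A.
VendorX against (Std-E, Std-D): payoffs 3, 1 → best response Std-A.
VendorY against (Std-A, Std-C): payoffs 7, 4, 9 → best response Std-E.
VendorY against (Std-A, Std-D): payoffs 1, 2, 6 → best response Std-E.
VendorY against (Std-B, Std-C): payoffs 7, 0, 1 → best response Std-C.
VendorY against (Std-B, Std-D): payoffs 1, 4, 7 → best response Std-E.
VendorZ against (Std-A, Std-C): payoffs 3, 9 → best response Std-D.
VendorZ against (Std-A, Std-D): payoffs 5, 0 → best response Std-C.
VendorZ against (Std-A, Std-E): payoffs 4, 7 → best response Std-D.
VendorZ against (Std-B, Std-C): payoffs 8, 4 → best response Std-C.
VendorZ against (Std-B, Std-D): payoffs 2, 7 → best response Std-D.
VendorZ against (Std-B, Std-E): payoffs 4, 7 → best response Std-D.
Mutual best responses: (Std-A, Std-E, Std-D); (Std-B, Std-C, Std-C).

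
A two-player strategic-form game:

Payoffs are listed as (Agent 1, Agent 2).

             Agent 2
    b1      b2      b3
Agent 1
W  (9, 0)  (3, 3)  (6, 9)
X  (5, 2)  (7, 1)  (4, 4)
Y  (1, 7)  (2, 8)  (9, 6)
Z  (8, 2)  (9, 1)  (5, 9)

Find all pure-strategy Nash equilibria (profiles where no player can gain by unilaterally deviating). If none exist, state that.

No pure-strategy Nash equilibrium.

For each strategy profile, look for a profitable unilateral deviation.
(W, b1): Agent 2 can switch to b2 (0 → 3). Not NE.
(W, b2): Agent 1 can switch to X (3 → 7). Not NE.
(W, b3): Agent 1 can switch to Y (6 → 9). Not NE.
(X, b1): Agent 1 can switch to W (5 → 9). Not NE.
(X, b2): Agent 1 can switch to Z (7 → 9). Not NE.
(X, b3): Agent 1 can switch to W (4 → 6). Not NE.
(Y, b1): Agent 1 can switch to W (1 → 9). Not NE.
(Y, b2): Agent 1 can switch to W (2 → 3). Not NE.
(The remaining 4 profiles each have a profitable deviation by the same check.)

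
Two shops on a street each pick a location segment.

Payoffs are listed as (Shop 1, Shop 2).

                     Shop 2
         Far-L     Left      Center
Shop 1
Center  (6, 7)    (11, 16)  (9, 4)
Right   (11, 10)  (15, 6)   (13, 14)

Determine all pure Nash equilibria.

Shop 1 against Far-L: payoffs 6, 11 → best response Right.
Shop 1 against Left: payoffs 11, 15 → best response Right.
Shop 1 against Center: payoffs 9, 13 → best response Right.
Shop 2 against Center: payoffs 7, 16, 4 → best response Left.
Shop 2 against Right: payoffs 10, 6, 14 → best response Center.
Mutual best responses: (Right, Center).

The unique pure-strategy Nash equilibrium is (Right, Center).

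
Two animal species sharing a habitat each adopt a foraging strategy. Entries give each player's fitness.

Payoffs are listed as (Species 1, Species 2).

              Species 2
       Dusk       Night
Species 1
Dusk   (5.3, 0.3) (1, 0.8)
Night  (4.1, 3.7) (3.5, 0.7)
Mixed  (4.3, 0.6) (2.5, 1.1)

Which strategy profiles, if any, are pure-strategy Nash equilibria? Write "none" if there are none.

There is no pure-strategy Nash equilibrium.

Check each profile: it is a Nash equilibrium iff no player can strictly gain by switching unilaterally.
(Dusk, Dusk): Species 2 can switch to Night (0.3 → 0.8). Not NE.
(Dusk, Night): Species 1 can switch to Night (1 → 3.5). Not NE.
(Night, Dusk): Species 1 can switch to Dusk (4.1 → 5.3). Not NE.
(Night, Night): Species 2 can switch to Dusk (0.7 → 3.7). Not NE.
(Mixed, Dusk): Species 1 can switch to Dusk (4.3 → 5.3). Not NE.
(Mixed, Night): Species 1 can switch to Night (2.5 → 3.5). Not NE.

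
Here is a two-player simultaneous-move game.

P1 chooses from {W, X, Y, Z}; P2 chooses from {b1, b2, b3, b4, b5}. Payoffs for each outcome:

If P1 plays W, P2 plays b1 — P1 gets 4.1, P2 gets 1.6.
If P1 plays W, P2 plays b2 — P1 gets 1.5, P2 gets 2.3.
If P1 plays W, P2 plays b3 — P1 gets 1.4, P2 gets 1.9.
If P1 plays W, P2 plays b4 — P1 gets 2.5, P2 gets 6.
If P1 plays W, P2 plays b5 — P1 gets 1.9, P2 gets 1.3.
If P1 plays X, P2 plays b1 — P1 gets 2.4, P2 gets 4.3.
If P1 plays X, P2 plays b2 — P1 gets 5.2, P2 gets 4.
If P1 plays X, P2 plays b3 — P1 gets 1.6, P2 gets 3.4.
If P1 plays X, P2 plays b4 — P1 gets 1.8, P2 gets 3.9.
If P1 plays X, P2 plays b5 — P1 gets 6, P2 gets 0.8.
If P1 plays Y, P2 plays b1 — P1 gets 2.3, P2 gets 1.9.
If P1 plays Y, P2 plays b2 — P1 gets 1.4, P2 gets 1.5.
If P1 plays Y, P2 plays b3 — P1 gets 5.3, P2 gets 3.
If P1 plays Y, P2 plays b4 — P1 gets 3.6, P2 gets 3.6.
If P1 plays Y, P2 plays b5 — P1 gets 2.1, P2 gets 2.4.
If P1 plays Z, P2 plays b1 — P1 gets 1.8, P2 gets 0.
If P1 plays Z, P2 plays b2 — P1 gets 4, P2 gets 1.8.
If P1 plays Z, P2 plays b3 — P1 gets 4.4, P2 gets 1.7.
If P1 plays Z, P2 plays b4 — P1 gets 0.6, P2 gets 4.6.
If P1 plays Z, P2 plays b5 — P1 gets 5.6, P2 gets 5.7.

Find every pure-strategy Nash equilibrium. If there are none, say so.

(W, b1): P2 can switch to b2 (1.6 → 2.3). Not NE.
(W, b2): P1 can switch to X (1.5 → 5.2). Not NE.
(W, b3): P1 can switch to X (1.4 → 1.6). Not NE.
(W, b4): P1 can switch to Y (2.5 → 3.6). Not NE.
(W, b5): P1 can switch to X (1.9 → 6). Not NE.
(X, b1): P1 can switch to W (2.4 → 4.1). Not NE.
(X, b2): P2 can switch to b1 (4 → 4.3). Not NE.
(X, b3): P1 can switch to Y (1.6 → 5.3). Not NE.
(Y, b4): P1 gets 3.6, best alternative 2.5; P2 gets 3.6, best alternative 3. No profitable deviation — NE.
(The remaining 11 profiles each have a profitable deviation by the same check.)

Pure NE: (Y, b4)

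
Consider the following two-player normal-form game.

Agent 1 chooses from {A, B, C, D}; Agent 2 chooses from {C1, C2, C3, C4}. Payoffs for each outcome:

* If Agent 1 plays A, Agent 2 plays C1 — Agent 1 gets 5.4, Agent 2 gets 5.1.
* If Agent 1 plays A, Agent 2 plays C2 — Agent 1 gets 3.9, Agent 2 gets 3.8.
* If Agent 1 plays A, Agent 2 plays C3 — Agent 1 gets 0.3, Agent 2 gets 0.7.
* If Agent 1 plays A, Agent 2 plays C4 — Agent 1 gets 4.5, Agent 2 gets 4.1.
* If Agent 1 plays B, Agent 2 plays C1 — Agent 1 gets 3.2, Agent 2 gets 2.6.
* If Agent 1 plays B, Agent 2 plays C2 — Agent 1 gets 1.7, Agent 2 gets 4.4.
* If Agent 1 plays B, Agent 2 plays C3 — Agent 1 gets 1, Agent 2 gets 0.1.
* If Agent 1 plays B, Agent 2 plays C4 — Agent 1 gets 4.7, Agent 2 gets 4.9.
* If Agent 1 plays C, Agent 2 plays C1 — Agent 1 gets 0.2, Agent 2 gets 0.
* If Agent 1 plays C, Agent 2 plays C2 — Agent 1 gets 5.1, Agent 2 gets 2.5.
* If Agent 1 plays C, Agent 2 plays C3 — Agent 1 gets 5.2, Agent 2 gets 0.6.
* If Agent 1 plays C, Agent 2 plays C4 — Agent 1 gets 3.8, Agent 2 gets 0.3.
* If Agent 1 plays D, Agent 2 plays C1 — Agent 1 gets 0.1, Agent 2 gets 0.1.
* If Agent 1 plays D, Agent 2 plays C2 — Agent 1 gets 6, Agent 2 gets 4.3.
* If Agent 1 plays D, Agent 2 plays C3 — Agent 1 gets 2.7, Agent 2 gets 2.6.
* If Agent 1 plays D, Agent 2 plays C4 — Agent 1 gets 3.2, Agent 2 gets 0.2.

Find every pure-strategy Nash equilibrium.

Mark each player's best response to every combination of opponents' strategies; a profile where every player is best-responding is a pure Nash equilibrium.
Agent 1 against C1: payoffs 5.4, 3.2, 0.2, 0.1 → best response A.
Agent 1 against C2: payoffs 3.9, 1.7, 5.1, 6 → best response D.
Agent 1 against C3: payoffs 0.3, 1, 5.2, 2.7 → best response C.
Agent 1 against C4: payoffs 4.5, 4.7, 3.8, 3.2 → best response B.
Agent 2 against A: payoffs 5.1, 3.8, 0.7, 4.1 → best response C1.
Agent 2 against B: payoffs 2.6, 4.4, 0.1, 4.9 → best response C4.
Agent 2 against C: payoffs 0, 2.5, 0.6, 0.3 → best response C2.
Agent 2 against D: payoffs 0.1, 4.3, 2.6, 0.2 → best response C2.
Mutual best responses: (A, C1); (B, C4); (D, C2).

The pure Nash equilibria are (A, C1), (B, C4), (D, C2).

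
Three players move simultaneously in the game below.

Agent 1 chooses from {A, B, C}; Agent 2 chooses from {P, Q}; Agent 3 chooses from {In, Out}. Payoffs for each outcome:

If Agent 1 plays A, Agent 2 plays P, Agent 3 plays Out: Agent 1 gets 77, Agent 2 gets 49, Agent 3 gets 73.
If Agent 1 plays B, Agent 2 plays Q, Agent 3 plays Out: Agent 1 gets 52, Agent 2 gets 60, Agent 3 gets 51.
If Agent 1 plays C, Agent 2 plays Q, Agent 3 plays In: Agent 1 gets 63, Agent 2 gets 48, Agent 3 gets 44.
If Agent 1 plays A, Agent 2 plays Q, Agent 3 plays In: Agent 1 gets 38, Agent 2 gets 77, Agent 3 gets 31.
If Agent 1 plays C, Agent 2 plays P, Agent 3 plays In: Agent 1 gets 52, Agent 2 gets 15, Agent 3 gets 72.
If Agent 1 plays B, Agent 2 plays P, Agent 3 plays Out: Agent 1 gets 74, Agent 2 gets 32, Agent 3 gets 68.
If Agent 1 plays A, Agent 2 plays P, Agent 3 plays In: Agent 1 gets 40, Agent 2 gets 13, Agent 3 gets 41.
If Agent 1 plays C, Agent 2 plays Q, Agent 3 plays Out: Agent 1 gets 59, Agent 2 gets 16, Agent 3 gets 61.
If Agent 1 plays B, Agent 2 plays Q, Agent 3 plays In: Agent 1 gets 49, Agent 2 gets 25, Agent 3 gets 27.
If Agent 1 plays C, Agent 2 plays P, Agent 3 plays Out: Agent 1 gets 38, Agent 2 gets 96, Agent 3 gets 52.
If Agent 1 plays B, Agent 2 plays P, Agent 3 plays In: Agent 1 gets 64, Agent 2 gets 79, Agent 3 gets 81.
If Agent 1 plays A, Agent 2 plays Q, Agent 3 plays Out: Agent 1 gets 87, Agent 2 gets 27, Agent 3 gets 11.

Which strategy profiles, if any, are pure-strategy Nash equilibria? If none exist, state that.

For each player, find the best response to each opponent profile; mutual best responses are the pure NE.
Agent 1 against (P, In): payoffs 40, 64, 52 → best response B.
Agent 1 against (P, Out): payoffs 77, 74, 38 → best response A.
Agent 1 against (Q, In): payoffs 38, 49, 63 → best response C.
Agent 1 against (Q, Out): payoffs 87, 52, 59 → best response A.
Agent 2 against (A, In): payoffs 13, 77 → best response Q.
Agent 2 against (A, Out): payoffs 49, 27 → best response P.
Agent 2 against (B, In): payoffs 79, 25 → best response P.
Agent 2 against (B, Out): payoffs 32, 60 → best response Q.
Agent 2 against (C, In): payoffs 15, 48 → best response Q.
Agent 2 against (C, Out): payoffs 96, 16 → best response P.
Agent 3 against (A, P): payoffs 41, 73 → best response Out.
Agent 3 against (A, Q): payoffs 31, 11 → best response In.
Agent 3 against (B, P): payoffs 81, 68 → best response In.
Agent 3 against (B, Q): payoffs 27, 51 → best response Out.
Agent 3 against (C, P): payoffs 72, 52 → best response In.
Agent 3 against (C, Q): payoffs 44, 61 → best response Out.
Mutual best responses: (A, P, Out); (B, P, In).

Pure-strategy Nash equilibria: (A, P, Out); (B, P, In)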